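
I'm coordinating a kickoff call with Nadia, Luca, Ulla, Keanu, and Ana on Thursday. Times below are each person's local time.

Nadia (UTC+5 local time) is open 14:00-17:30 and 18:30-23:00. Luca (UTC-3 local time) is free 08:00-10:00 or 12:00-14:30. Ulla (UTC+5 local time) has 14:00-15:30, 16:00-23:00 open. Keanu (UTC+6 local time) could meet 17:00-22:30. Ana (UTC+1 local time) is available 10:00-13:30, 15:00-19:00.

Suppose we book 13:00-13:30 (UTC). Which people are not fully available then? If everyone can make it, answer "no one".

Nadia in UTC: 09:00-12:30, 13:30-18:00 (subtract 5h to convert from UTC+5).
Luca in UTC: 11:00-13:00, 15:00-17:30 (add 3h to convert from UTC-3).
Ulla in UTC: 09:00-10:30, 11:00-18:00 (subtract 5h to convert from UTC+5).
Keanu in UTC: 11:00-16:30 (subtract 6h to convert from UTC+6).
Ana in UTC: 09:00-12:30, 14:00-18:00 (subtract 1h to convert from UTC+1).
Nadia: not fully free for 13:00-13:30. Luca: not fully free for 13:00-13:30. Ulla: free for 13:00-13:30. Keanu: free for 13:00-13:30. Ana: not fully free for 13:00-13:30.

Ana, Luca, Nadia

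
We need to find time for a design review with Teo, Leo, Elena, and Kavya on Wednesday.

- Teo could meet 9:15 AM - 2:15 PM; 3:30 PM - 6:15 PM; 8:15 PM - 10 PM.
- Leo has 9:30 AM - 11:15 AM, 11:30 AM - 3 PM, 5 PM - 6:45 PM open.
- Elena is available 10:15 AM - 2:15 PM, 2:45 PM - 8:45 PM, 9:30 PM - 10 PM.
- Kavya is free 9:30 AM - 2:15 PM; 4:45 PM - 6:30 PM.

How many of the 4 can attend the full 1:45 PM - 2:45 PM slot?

Leo can make the full 13:45-14:45 slot — that's 1.

1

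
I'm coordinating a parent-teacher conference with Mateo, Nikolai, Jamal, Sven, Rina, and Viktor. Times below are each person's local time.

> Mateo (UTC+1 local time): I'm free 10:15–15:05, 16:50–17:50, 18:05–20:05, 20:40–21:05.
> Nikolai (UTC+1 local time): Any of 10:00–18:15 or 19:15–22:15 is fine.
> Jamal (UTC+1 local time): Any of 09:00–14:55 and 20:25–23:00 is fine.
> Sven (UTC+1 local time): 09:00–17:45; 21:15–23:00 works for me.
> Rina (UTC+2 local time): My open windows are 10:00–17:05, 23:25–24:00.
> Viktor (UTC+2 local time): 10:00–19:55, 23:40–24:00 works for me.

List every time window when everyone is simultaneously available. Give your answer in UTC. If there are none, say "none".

09:15-13:55

Mateo in UTC: 09:15-14:05, 15:50-16:50, 17:05-19:05, 19:40-20:05 (subtract 1h to convert from UTC+1).
Nikolai in UTC: 09:00-17:15, 18:15-21:15 (subtract 1h to convert from UTC+1).
Jamal in UTC: 08:00-13:55, 19:25-22:00 (subtract 1h to convert from UTC+1).
Sven in UTC: 08:00-16:45, 20:15-22:00 (subtract 1h to convert from UTC+1).
Rina in UTC: 08:00-15:05, 21:25-22:00 (subtract 2h to convert from UTC+2).
Viktor in UTC: 08:00-17:55, 21:40-22:00 (subtract 2h to convert from UTC+2).
Mateo ∩ Nikolai: 09:15-14:05, 15:50-16:50, 17:05-17:15, 18:15-19:05, 19:40-20:05.
Mateo ∩ Nikolai ∩ Jamal: 09:15-13:55, 19:40-20:05.
Mateo ∩ Nikolai ∩ Jamal ∩ Sven: 09:15-13:55.
Mateo ∩ Nikolai ∩ Jamal ∩ Sven ∩ Rina: 09:15-13:55.
Mateo ∩ Nikolai ∩ Jamal ∩ Sven ∩ Rina ∩ Viktor: 09:15-13:55.
Those are the intersection windows.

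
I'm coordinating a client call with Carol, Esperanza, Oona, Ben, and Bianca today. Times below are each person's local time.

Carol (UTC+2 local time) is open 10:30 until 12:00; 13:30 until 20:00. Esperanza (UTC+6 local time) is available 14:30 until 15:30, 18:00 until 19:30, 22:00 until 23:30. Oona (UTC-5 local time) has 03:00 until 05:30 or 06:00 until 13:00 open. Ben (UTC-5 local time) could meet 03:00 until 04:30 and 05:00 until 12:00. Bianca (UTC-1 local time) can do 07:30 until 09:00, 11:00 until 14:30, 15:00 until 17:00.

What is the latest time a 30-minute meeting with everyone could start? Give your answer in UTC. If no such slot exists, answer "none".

16:30

Carol in UTC: 08:30-10:00, 11:30-18:00 (subtract 2h to convert from UTC+2).
Esperanza in UTC: 08:30-09:30, 12:00-13:30, 16:00-17:30 (subtract 6h to convert from UTC+6).
Oona in UTC: 08:00-10:30, 11:00-18:00 (add 5h to convert from UTC-5).
Ben in UTC: 08:00-09:30, 10:00-17:00 (add 5h to convert from UTC-5).
Bianca in UTC: 08:30-10:00, 12:00-15:30, 16:00-18:00 (add 1h to convert from UTC-1).
Carol ∩ Esperanza: 08:30-09:30, 12:00-13:30, 16:00-17:30.
Carol ∩ Esperanza ∩ Oona: 08:30-09:30, 12:00-13:30, 16:00-17:30.
Carol ∩ Esperanza ∩ Oona ∩ Ben: 08:30-09:30, 12:00-13:30, 16:00-17:00.
Carol ∩ Esperanza ∩ Oona ∩ Ben ∩ Bianca: 08:30-09:30, 12:00-13:30, 16:00-17:00.
The last common window of at least 30 minutes is 16:00-17:00; a 30-minute meeting can start as late as 16:30 and still end by 17:00.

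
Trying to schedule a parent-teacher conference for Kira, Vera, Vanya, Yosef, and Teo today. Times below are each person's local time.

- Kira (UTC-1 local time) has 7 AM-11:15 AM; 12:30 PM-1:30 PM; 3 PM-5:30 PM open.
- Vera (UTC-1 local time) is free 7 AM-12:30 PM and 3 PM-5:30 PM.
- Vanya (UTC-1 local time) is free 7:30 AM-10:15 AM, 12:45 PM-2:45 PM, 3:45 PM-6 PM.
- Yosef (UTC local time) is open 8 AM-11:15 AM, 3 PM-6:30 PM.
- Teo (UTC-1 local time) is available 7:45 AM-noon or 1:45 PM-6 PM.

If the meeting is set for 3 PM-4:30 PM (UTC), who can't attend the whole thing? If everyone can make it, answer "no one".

Kira in UTC: 08:00-12:15, 13:30-14:30, 16:00-18:30 (add 1h to convert from UTC-1).
Vera in UTC: 08:00-13:30, 16:00-18:30 (add 1h to convert from UTC-1).
Vanya in UTC: 08:30-11:15, 13:45-15:45, 16:45-19:00 (add 1h to convert from UTC-1).
Yosef in UTC: 08:00-11:15, 15:00-18:30.
Teo in UTC: 08:45-13:00, 14:45-19:00 (add 1h to convert from UTC-1).
Kira: not fully free for 15:00-16:30. Vera: not fully free for 15:00-16:30. Vanya: not fully free for 15:00-16:30. Yosef: free for 15:00-16:30. Teo: free for 15:00-16:30.

Kira, Vanya, Vera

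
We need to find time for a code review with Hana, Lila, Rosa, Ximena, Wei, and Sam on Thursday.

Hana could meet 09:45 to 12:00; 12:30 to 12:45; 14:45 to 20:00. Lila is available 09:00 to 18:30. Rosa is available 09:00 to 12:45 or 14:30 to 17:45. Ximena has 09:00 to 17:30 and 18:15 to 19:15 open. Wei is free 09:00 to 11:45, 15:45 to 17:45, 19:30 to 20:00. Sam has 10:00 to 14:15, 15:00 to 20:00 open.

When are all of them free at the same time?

Hana ∩ Lila: 09:45-12:00, 12:30-12:45, 14:45-18:30.
Hana ∩ Lila ∩ Rosa: 09:45-12:00, 12:30-12:45, 14:45-17:45.
Hana ∩ Lila ∩ Rosa ∩ Ximena: 09:45-12:00, 12:30-12:45, 14:45-17:30.
Hana ∩ Lila ∩ Rosa ∩ Ximena ∩ Wei: 09:45-11:45, 15:45-17:30.
Hana ∩ Lila ∩ Rosa ∩ Ximena ∩ Wei ∩ Sam: 10:00-11:45, 15:45-17:30.

10:00-11:45, 15:45-17:30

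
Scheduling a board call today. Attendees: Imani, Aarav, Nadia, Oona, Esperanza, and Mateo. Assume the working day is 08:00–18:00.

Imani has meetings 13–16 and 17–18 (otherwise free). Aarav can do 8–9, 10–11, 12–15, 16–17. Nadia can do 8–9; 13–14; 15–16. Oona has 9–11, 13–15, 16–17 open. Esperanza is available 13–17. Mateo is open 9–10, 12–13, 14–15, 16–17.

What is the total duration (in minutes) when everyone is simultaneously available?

Imani free: 08:00-13:00, 16:00-17:00 (invert busy blocks within the working day).
Aarav free: 08:00-09:00, 10:00-11:00, 12:00-15:00, 16:00-17:00.
Nadia free: 08:00-09:00, 13:00-14:00, 15:00-16:00.
Oona free: 09:00-11:00, 13:00-15:00, 16:00-17:00.
Esperanza free: 13:00-17:00.
Mateo free: 09:00-10:00, 12:00-13:00, 14:00-15:00, 16:00-17:00.
Imani ∩ Aarav: 08:00-09:00, 10:00-11:00, 12:00-13:00, 16:00-17:00.
Imani ∩ Aarav ∩ Nadia: 08:00-09:00.
Imani ∩ Aarav ∩ Nadia ∩ Oona: ∅.
Imani ∩ Aarav ∩ Nadia ∩ Oona ∩ Esperanza: ∅.
Imani ∩ Aarav ∩ Nadia ∩ Oona ∩ Esperanza ∩ Mateo: ∅.
There is no time when everyone is free.
There is no common window, so the total is 0 minutes.

0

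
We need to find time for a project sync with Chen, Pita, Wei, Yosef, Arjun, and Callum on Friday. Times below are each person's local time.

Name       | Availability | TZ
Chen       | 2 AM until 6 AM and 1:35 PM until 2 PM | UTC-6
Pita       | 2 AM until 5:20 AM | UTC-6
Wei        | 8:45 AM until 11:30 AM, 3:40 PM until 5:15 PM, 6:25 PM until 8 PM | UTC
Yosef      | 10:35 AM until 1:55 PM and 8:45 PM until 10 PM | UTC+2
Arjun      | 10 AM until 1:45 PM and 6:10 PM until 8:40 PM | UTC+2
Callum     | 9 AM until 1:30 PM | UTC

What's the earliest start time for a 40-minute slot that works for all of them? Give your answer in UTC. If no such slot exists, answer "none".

Chen in UTC: 08:00-12:00, 19:35-20:00 (add 6h to convert from UTC-6).
Pita in UTC: 08:00-11:20 (add 6h to convert from UTC-6).
Wei in UTC: 08:45-11:30, 15:40-17:15, 18:25-20:00.
Yosef in UTC: 08:35-11:55, 18:45-20:00 (subtract 2h to convert from UTC+2).
Arjun in UTC: 08:00-11:45, 16:10-18:40 (subtract 2h to convert from UTC+2).
Callum in UTC: 09:00-13:30.
Chen ∩ Pita: 08:00-11:20.
Chen ∩ Pita ∩ Wei: 08:45-11:20.
Chen ∩ Pita ∩ Wei ∩ Yosef: 08:45-11:20.
Chen ∩ Pita ∩ Wei ∩ Yosef ∩ Arjun: 08:45-11:20.
Chen ∩ Pita ∩ Wei ∩ Yosef ∩ Arjun ∩ Callum: 09:00-11:20.
The first common window of at least 40 minutes is 09:00-11:20, so the earliest start is 09:00.

09:00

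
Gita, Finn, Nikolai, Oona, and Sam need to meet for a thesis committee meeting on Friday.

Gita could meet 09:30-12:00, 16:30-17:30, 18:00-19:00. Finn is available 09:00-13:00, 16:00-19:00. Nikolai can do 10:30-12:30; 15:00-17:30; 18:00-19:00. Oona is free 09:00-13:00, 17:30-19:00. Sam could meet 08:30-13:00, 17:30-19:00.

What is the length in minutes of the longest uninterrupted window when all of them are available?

Gita ∩ Finn: 09:30-12:00, 16:30-17:30, 18:00-19:00.
Gita ∩ Finn ∩ Nikolai: 10:30-12:00, 16:30-17:30, 18:00-19:00.
Gita ∩ Finn ∩ Nikolai ∩ Oona: 10:30-12:00, 18:00-19:00.
Gita ∩ Finn ∩ Nikolai ∩ Oona ∩ Sam: 10:30-12:00, 18:00-19:00.
Those are the intersection windows.
The longest is 10:30-12:00 at 90 minutes.

90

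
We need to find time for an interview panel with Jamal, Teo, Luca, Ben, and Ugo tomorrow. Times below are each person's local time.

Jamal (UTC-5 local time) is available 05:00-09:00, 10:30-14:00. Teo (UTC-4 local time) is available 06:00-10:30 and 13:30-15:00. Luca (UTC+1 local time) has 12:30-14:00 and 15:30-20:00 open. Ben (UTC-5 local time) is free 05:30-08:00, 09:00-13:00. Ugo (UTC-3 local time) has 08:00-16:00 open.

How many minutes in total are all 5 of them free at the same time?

120

Jamal in UTC: 10:00-14:00, 15:30-19:00 (add 5h to convert from UTC-5).
Teo in UTC: 10:00-14:30, 17:30-19:00 (add 4h to convert from UTC-4).
Luca in UTC: 11:30-13:00, 14:30-19:00 (subtract 1h to convert from UTC+1).
Ben in UTC: 10:30-13:00, 14:00-18:00 (add 5h to convert from UTC-5).
Ugo in UTC: 11:00-19:00 (add 3h to convert from UTC-3).
Jamal ∩ Teo: 10:00-14:00, 17:30-19:00.
Jamal ∩ Teo ∩ Luca: 11:30-13:00, 17:30-19:00.
Jamal ∩ Teo ∩ Luca ∩ Ben: 11:30-13:00, 17:30-18:00.
Jamal ∩ Teo ∩ Luca ∩ Ben ∩ Ugo: 11:30-13:00, 17:30-18:00.
Summing the common windows: 90 + 30 = 120 minutes.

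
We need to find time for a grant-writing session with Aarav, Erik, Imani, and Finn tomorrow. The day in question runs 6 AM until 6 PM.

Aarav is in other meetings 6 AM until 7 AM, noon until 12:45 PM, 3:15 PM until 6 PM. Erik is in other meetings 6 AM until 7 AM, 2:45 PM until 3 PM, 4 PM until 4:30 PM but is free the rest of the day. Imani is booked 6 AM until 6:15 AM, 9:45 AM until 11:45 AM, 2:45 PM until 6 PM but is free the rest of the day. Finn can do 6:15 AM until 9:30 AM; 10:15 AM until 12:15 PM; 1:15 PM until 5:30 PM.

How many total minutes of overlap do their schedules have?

Aarav free: 07:00-12:00, 12:45-15:15 (invert busy blocks within the working day).
Erik free: 07:00-14:45, 15:00-16:00, 16:30-18:00 (invert busy blocks within the working day).
Imani free: 06:15-09:45, 11:45-14:45 (invert busy blocks within the working day).
Finn free: 06:15-09:30, 10:15-12:15, 13:15-17:30.
Aarav ∩ Erik: 07:00-12:00, 12:45-14:45, 15:00-15:15.
Aarav ∩ Erik ∩ Imani: 07:00-09:45, 11:45-12:00, 12:45-14:45.
Aarav ∩ Erik ∩ Imani ∩ Finn: 07:00-09:30, 11:45-12:00, 13:15-14:45.
Summing the common windows: 150 + 15 + 90 = 255 minutes.

255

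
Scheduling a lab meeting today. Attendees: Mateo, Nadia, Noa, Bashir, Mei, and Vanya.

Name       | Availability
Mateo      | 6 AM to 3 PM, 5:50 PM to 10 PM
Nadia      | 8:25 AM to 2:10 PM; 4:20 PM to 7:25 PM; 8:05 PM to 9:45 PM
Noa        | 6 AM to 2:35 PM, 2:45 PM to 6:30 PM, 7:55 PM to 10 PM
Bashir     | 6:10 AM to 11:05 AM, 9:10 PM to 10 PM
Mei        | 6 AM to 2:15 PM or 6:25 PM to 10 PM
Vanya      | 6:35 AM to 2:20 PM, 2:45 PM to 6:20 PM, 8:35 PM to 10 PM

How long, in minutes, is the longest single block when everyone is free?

Mateo ∩ Nadia: 08:25-14:10, 17:50-19:25, 20:05-21:45.
Mateo ∩ Nadia ∩ Noa: 08:25-14:10, 17:50-18:30, 20:05-21:45.
Mateo ∩ Nadia ∩ Noa ∩ Bashir: 08:25-11:05, 21:10-21:45.
Mateo ∩ Nadia ∩ Noa ∩ Bashir ∩ Mei: 08:25-11:05, 21:10-21:45.
Mateo ∩ Nadia ∩ Noa ∩ Bashir ∩ Mei ∩ Vanya: 08:25-11:05, 21:10-21:45.
The longest is 08:25-11:05 at 160 minutes.

160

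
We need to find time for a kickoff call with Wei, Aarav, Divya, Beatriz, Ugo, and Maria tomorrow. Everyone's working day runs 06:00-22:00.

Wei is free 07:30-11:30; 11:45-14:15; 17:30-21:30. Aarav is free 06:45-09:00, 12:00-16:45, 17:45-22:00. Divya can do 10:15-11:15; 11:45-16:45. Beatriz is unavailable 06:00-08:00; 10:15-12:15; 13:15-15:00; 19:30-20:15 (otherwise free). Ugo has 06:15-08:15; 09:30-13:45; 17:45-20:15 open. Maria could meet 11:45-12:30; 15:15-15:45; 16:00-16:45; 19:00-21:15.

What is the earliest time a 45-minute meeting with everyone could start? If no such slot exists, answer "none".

Wei free: 07:30-11:30, 11:45-14:15, 17:30-21:30.
Aarav free: 06:45-09:00, 12:00-16:45, 17:45-22:00.
Divya free: 10:15-11:15, 11:45-16:45.
Beatriz free: 08:00-10:15, 12:15-13:15, 15:00-19:30, 20:15-22:00 (invert busy blocks within the working day).
Ugo free: 06:15-08:15, 09:30-13:45, 17:45-20:15.
Maria free: 11:45-12:30, 15:15-15:45, 16:00-16:45, 19:00-21:15.
Wei ∩ Aarav: 07:30-09:00, 12:00-14:15, 17:45-21:30.
Wei ∩ Aarav ∩ Divya: 12:00-14:15.
Wei ∩ Aarav ∩ Divya ∩ Beatriz: 12:15-13:15.
Wei ∩ Aarav ∩ Divya ∩ Beatriz ∩ Ugo: 12:15-13:15.
Wei ∩ Aarav ∩ Divya ∩ Beatriz ∩ Ugo ∩ Maria: 12:15-12:30.
No common window is at least 45 minutes long.

none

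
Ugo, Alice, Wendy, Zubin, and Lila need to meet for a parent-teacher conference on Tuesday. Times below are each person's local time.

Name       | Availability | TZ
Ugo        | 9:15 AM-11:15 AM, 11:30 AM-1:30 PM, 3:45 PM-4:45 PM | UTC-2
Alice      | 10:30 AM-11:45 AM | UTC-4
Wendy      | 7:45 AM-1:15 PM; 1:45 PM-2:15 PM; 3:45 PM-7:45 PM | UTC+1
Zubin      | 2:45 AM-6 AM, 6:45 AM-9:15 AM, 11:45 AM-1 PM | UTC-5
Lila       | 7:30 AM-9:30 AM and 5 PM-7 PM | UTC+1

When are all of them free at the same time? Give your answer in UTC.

Ugo in UTC: 11:15-13:15, 13:30-15:30, 17:45-18:45 (add 2h to convert from UTC-2).
Alice in UTC: 14:30-15:45 (add 4h to convert from UTC-4).
Wendy in UTC: 06:45-12:15, 12:45-13:15, 14:45-18:45 (subtract 1h to convert from UTC+1).
Zubin in UTC: 07:45-11:00, 11:45-14:15, 16:45-18:00 (add 5h to convert from UTC-5).
Lila in UTC: 06:30-08:30, 16:00-18:00 (subtract 1h to convert from UTC+1).
Ugo ∩ Alice: 14:30-15:30.
Ugo ∩ Alice ∩ Wendy: 14:45-15:30.
Ugo ∩ Alice ∩ Wendy ∩ Zubin: ∅.
Ugo ∩ Alice ∩ Wendy ∩ Zubin ∩ Lila: ∅.
There is no time when everyone is free.

none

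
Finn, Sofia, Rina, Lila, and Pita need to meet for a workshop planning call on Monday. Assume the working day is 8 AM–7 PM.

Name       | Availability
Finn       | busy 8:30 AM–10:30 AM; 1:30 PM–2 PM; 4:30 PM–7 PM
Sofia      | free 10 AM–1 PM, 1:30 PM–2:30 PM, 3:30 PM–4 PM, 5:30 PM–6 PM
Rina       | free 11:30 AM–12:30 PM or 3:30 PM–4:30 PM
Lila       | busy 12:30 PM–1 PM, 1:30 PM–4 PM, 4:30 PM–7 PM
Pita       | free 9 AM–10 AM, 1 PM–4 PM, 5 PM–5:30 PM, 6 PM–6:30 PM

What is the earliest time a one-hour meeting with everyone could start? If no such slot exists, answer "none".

Finn free: 08:00-08:30, 10:30-13:30, 14:00-16:30 (invert busy blocks within the working day).
Sofia free: 10:00-13:00, 13:30-14:30, 15:30-16:00, 17:30-18:00.
Rina free: 11:30-12:30, 15:30-16:30.
Lila free: 08:00-12:30, 13:00-13:30, 16:00-16:30 (invert busy blocks within the working day).
Pita free: 09:00-10:00, 13:00-16:00, 17:00-17:30, 18:00-18:30.
Finn ∩ Sofia: 10:30-13:00, 14:00-14:30, 15:30-16:00.
Finn ∩ Sofia ∩ Rina: 11:30-12:30, 15:30-16:00.
Finn ∩ Sofia ∩ Rina ∩ Lila: 11:30-12:30.
Finn ∩ Sofia ∩ Rina ∩ Lila ∩ Pita: ∅.
There is no time when everyone is free.
No common window is at least 60 minutes long.

none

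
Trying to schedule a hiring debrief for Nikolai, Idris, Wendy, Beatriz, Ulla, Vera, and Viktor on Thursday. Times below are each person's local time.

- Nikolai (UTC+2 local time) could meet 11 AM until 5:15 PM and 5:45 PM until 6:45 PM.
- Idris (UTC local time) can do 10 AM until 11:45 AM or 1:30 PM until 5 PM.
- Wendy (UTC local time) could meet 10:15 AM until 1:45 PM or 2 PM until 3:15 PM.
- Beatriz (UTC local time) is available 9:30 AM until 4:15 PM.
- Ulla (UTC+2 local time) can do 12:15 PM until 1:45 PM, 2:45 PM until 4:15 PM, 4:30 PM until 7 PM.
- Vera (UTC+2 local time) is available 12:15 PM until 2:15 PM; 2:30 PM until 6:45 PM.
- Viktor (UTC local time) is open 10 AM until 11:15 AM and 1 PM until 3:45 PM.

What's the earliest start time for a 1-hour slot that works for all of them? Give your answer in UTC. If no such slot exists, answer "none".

Nikolai in UTC: 09:00-15:15, 15:45-16:45 (subtract 2h to convert from UTC+2).
Idris in UTC: 10:00-11:45, 13:30-17:00.
Wendy in UTC: 10:15-13:45, 14:00-15:15.
Beatriz in UTC: 09:30-16:15.
Ulla in UTC: 10:15-11:45, 12:45-14:15, 14:30-17:00 (subtract 2h to convert from UTC+2).
Vera in UTC: 10:15-12:15, 12:30-16:45 (subtract 2h to convert from UTC+2).
Viktor in UTC: 10:00-11:15, 13:00-15:45.
Nikolai ∩ Idris: 10:00-11:45, 13:30-15:15, 15:45-16:45.
Nikolai ∩ Idris ∩ Wendy: 10:15-11:45, 13:30-13:45, 14:00-15:15.
Nikolai ∩ Idris ∩ Wendy ∩ Beatriz: 10:15-11:45, 13:30-13:45, 14:00-15:15.
Nikolai ∩ Idris ∩ Wendy ∩ Beatriz ∩ Ulla: 10:15-11:45, 13:30-13:45, 14:00-14:15, 14:30-15:15.
Nikolai ∩ Idris ∩ Wendy ∩ Beatriz ∩ Ulla ∩ Vera: 10:15-11:45, 13:30-13:45, 14:00-14:15, 14:30-15:15.
Nikolai ∩ Idris ∩ Wendy ∩ Beatriz ∩ Ulla ∩ Vera ∩ Viktor: 10:15-11:15, 13:30-13:45, 14:00-14:15, 14:30-15:15.
So the common availability across everyone is 10:15-11:15, 13:30-13:45, 14:00-14:15, 14:30-15:15.
The first common window of at least 60 minutes is 10:15-11:15, so the earliest start is 10:15.

10:15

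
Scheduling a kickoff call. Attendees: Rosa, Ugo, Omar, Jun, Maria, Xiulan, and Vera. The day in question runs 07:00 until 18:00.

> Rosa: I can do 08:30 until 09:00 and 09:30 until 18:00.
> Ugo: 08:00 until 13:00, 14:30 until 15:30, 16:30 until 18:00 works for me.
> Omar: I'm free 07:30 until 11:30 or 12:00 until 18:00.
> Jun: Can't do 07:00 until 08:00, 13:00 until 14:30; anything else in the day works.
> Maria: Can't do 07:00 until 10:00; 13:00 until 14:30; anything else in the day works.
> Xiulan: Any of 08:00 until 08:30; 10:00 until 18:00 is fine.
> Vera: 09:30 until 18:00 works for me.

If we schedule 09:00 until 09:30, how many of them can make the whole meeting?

3

Rosa free: 08:30-09:00, 09:30-18:00.
Ugo free: 08:00-13:00, 14:30-15:30, 16:30-18:00.
Omar free: 07:30-11:30, 12:00-18:00.
Jun free: 08:00-13:00, 14:30-18:00 (invert busy blocks within the working day).
Maria free: 10:00-13:00, 14:30-18:00 (invert busy blocks within the working day).
Xiulan free: 08:00-08:30, 10:00-18:00.
Vera free: 09:30-18:00.
Ugo, Omar, and Jun can make the full 09:00-09:30 slot — that's 3.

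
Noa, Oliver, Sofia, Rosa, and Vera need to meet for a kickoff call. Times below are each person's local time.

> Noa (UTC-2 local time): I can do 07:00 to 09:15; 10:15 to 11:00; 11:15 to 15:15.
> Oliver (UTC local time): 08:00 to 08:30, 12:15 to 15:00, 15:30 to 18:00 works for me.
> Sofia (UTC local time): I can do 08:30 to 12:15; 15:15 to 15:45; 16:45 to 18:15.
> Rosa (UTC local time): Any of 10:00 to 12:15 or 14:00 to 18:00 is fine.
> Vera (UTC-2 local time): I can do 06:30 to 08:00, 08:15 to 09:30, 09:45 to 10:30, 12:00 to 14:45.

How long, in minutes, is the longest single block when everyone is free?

Noa in UTC: 09:00-11:15, 12:15-13:00, 13:15-17:15 (add 2h to convert from UTC-2).
Oliver in UTC: 08:00-08:30, 12:15-15:00, 15:30-18:00.
Sofia in UTC: 08:30-12:15, 15:15-15:45, 16:45-18:15.
Rosa in UTC: 10:00-12:15, 14:00-18:00.
Vera in UTC: 08:30-10:00, 10:15-11:30, 11:45-12:30, 14:00-16:45 (add 2h to convert from UTC-2).
Noa ∩ Oliver: 12:15-13:00, 13:15-15:00, 15:30-17:15.
Noa ∩ Oliver ∩ Sofia: 15:30-15:45, 16:45-17:15.
Noa ∩ Oliver ∩ Sofia ∩ Rosa: 15:30-15:45, 16:45-17:15.
Noa ∩ Oliver ∩ Sofia ∩ Rosa ∩ Vera: 15:30-15:45.
The longest is 15:30-15:45 at 15 minutes.

15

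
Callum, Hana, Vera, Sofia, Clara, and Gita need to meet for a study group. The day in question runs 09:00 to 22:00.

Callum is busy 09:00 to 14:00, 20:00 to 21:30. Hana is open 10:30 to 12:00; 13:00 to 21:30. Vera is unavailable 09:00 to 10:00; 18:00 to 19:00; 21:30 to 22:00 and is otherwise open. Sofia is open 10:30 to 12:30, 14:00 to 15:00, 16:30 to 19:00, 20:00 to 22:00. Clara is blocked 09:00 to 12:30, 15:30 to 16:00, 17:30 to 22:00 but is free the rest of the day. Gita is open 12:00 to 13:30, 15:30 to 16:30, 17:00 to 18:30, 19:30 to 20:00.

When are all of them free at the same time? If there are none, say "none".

Callum free: 14:00-20:00, 21:30-22:00 (invert busy blocks within the working day).
Hana free: 10:30-12:00, 13:00-21:30.
Vera free: 10:00-18:00, 19:00-21:30 (invert busy blocks within the working day).
Sofia free: 10:30-12:30, 14:00-15:00, 16:30-19:00, 20:00-22:00.
Clara free: 12:30-15:30, 16:00-17:30 (invert busy blocks within the working day).
Gita free: 12:00-13:30, 15:30-16:30, 17:00-18:30, 19:30-20:00.
Callum ∩ Hana: 14:00-20:00.
Callum ∩ Hana ∩ Vera: 14:00-18:00, 19:00-20:00.
Callum ∩ Hana ∩ Vera ∩ Sofia: 14:00-15:00, 16:30-18:00.
Callum ∩ Hana ∩ Vera ∩ Sofia ∩ Clara: 14:00-15:00, 16:30-17:30.
Callum ∩ Hana ∩ Vera ∩ Sofia ∩ Clara ∩ Gita: 17:00-17:30.

17:00-17:30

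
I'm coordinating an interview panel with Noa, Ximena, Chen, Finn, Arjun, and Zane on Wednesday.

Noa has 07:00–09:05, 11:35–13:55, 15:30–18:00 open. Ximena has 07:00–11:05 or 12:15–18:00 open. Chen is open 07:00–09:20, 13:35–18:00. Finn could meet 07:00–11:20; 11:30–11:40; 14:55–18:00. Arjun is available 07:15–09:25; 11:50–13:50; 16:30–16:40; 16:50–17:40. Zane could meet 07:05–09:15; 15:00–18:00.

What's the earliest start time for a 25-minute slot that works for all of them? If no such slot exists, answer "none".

07:15

Noa ∩ Ximena: 07:00-09:05, 12:15-13:55, 15:30-18:00.
Noa ∩ Ximena ∩ Chen: 07:00-09:05, 13:35-13:55, 15:30-18:00.
Noa ∩ Ximena ∩ Chen ∩ Finn: 07:00-09:05, 15:30-18:00.
Noa ∩ Ximena ∩ Chen ∩ Finn ∩ Arjun: 07:15-09:05, 16:30-16:40, 16:50-17:40.
Noa ∩ Ximena ∩ Chen ∩ Finn ∩ Arjun ∩ Zane: 07:15-09:05, 16:30-16:40, 16:50-17:40.
The first common window of at least 25 minutes is 07:15-09:05, so the earliest start is 07:15.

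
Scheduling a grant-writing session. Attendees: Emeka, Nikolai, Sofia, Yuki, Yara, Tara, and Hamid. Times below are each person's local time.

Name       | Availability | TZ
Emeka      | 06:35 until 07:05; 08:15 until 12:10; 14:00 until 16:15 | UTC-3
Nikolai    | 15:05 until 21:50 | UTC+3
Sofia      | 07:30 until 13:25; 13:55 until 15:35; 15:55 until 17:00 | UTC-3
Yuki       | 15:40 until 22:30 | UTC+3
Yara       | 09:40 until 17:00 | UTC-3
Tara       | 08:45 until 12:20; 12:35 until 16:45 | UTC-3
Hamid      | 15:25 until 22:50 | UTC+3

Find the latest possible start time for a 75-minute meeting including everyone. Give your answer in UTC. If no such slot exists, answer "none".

17:20

Emeka in UTC: 09:35-10:05, 11:15-15:10, 17:00-19:15 (add 3h to convert from UTC-3).
Nikolai in UTC: 12:05-18:50 (subtract 3h to convert from UTC+3).
Sofia in UTC: 10:30-16:25, 16:55-18:35, 18:55-20:00 (add 3h to convert from UTC-3).
Yuki in UTC: 12:40-19:30 (subtract 3h to convert from UTC+3).
Yara in UTC: 12:40-20:00 (add 3h to convert from UTC-3).
Tara in UTC: 11:45-15:20, 15:35-19:45 (add 3h to convert from UTC-3).
Hamid in UTC: 12:25-19:50 (subtract 3h to convert from UTC+3).
Emeka ∩ Nikolai: 12:05-15:10, 17:00-18:50.
Emeka ∩ Nikolai ∩ Sofia: 12:05-15:10, 17:00-18:35.
Emeka ∩ Nikolai ∩ Sofia ∩ Yuki: 12:40-15:10, 17:00-18:35.
Emeka ∩ Nikolai ∩ Sofia ∩ Yuki ∩ Yara: 12:40-15:10, 17:00-18:35.
Emeka ∩ Nikolai ∩ Sofia ∩ Yuki ∩ Yara ∩ Tara: 12:40-15:10, 17:00-18:35.
Emeka ∩ Nikolai ∩ Sofia ∩ Yuki ∩ Yara ∩ Tara ∩ Hamid: 12:40-15:10, 17:00-18:35.
The last common window of at least 75 minutes is 17:00-18:35; a 75-minute meeting can start as late as 17:20 and still end by 18:35.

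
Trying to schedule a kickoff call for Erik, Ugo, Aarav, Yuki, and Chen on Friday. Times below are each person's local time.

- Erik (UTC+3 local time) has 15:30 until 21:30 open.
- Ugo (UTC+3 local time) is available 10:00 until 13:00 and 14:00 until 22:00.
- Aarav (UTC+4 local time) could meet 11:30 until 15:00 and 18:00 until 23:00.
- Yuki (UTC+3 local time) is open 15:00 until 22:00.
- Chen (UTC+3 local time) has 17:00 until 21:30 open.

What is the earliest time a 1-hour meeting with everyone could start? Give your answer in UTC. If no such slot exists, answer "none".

14:00

Erik in UTC: 12:30-18:30 (subtract 3h to convert from UTC+3).
Ugo in UTC: 07:00-10:00, 11:00-19:00 (subtract 3h to convert from UTC+3).
Aarav in UTC: 07:30-11:00, 14:00-19:00 (subtract 4h to convert from UTC+4).
Yuki in UTC: 12:00-19:00 (subtract 3h to convert from UTC+3).
Chen in UTC: 14:00-18:30 (subtract 3h to convert from UTC+3).
Erik ∩ Ugo: 12:30-18:30.
Erik ∩ Ugo ∩ Aarav: 14:00-18:30.
Erik ∩ Ugo ∩ Aarav ∩ Yuki: 14:00-18:30.
Erik ∩ Ugo ∩ Aarav ∩ Yuki ∩ Chen: 14:00-18:30.
So the common availability across everyone is 14:00-18:30.
The first common window of at least 60 minutes is 14:00-18:30, so the earliest start is 14:00.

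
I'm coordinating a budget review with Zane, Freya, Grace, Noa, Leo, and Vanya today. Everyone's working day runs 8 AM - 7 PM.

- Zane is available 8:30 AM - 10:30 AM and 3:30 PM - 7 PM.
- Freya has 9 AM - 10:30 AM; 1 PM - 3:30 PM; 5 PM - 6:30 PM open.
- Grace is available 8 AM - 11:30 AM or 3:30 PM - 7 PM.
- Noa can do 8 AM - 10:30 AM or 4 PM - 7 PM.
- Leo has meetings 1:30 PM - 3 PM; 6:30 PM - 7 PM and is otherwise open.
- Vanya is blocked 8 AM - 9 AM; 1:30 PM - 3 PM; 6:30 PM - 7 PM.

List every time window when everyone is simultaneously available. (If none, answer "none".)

Zane free: 08:30-10:30, 15:30-19:00.
Freya free: 09:00-10:30, 13:00-15:30, 17:00-18:30.
Grace free: 08:00-11:30, 15:30-19:00.
Noa free: 08:00-10:30, 16:00-19:00.
Leo free: 08:00-13:30, 15:00-18:30 (invert busy blocks within the working day).
Vanya free: 09:00-13:30, 15:00-18:30 (invert busy blocks within the working day).
Zane ∩ Freya: 09:00-10:30, 17:00-18:30.
Zane ∩ Freya ∩ Grace: 09:00-10:30, 17:00-18:30.
Zane ∩ Freya ∩ Grace ∩ Noa: 09:00-10:30, 17:00-18:30.
Zane ∩ Freya ∩ Grace ∩ Noa ∩ Leo: 09:00-10:30, 17:00-18:30.
Zane ∩ Freya ∩ Grace ∩ Noa ∩ Leo ∩ Vanya: 09:00-10:30, 17:00-18:30.

09:00-10:30, 17:00-18:30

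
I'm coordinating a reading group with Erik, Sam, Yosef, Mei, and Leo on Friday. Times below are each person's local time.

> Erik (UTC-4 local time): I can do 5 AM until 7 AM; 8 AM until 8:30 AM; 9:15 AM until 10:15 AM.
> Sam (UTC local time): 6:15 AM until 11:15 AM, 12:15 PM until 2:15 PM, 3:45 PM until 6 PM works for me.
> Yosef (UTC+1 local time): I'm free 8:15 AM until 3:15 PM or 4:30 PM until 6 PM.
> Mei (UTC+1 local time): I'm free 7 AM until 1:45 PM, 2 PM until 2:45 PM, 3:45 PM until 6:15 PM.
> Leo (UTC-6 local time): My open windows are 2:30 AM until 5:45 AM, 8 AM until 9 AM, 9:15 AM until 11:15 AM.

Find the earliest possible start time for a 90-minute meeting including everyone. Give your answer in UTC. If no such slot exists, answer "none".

09:00

Erik in UTC: 09:00-11:00, 12:00-12:30, 13:15-14:15 (add 4h to convert from UTC-4).
Sam in UTC: 06:15-11:15, 12:15-14:15, 15:45-18:00.
Yosef in UTC: 07:15-14:15, 15:30-17:00 (subtract 1h to convert from UTC+1).
Mei in UTC: 06:00-12:45, 13:00-13:45, 14:45-17:15 (subtract 1h to convert from UTC+1).
Leo in UTC: 08:30-11:45, 14:00-15:00, 15:15-17:15 (add 6h to convert from UTC-6).
Erik ∩ Sam: 09:00-11:00, 12:15-12:30, 13:15-14:15.
Erik ∩ Sam ∩ Yosef: 09:00-11:00, 12:15-12:30, 13:15-14:15.
Erik ∩ Sam ∩ Yosef ∩ Mei: 09:00-11:00, 12:15-12:30, 13:15-13:45.
Erik ∩ Sam ∩ Yosef ∩ Mei ∩ Leo: 09:00-11:00.
The first common window of at least 90 minutes is 09:00-11:00, so the earliest start is 09:00.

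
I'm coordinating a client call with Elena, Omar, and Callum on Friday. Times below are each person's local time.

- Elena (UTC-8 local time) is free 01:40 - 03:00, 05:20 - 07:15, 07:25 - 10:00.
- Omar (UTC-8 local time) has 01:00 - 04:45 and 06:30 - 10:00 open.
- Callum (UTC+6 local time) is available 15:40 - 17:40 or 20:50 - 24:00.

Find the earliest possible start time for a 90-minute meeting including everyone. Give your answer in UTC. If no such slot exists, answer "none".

15:25

Elena in UTC: 09:40-11:00, 13:20-15:15, 15:25-18:00 (add 8h to convert from UTC-8).
Omar in UTC: 09:00-12:45, 14:30-18:00 (add 8h to convert from UTC-8).
Callum in UTC: 09:40-11:40, 14:50-18:00 (subtract 6h to convert from UTC+6).
Elena ∩ Omar: 09:40-11:00, 14:30-15:15, 15:25-18:00.
Elena ∩ Omar ∩ Callum: 09:40-11:00, 14:50-15:15, 15:25-18:00.
Those are the intersection windows.
The first common window of at least 90 minutes is 15:25-18:00, so the earliest start is 15:25.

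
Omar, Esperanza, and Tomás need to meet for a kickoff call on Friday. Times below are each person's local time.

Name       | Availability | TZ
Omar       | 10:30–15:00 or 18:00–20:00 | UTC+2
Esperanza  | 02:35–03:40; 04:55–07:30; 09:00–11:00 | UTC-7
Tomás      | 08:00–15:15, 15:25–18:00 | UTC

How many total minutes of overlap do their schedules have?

Omar in UTC: 08:30-13:00, 16:00-18:00 (subtract 2h to convert from UTC+2).
Esperanza in UTC: 09:35-10:40, 11:55-14:30, 16:00-18:00 (add 7h to convert from UTC-7).
Tomás in UTC: 08:00-15:15, 15:25-18:00.
Omar ∩ Esperanza: 09:35-10:40, 11:55-13:00, 16:00-18:00.
Omar ∩ Esperanza ∩ Tomás: 09:35-10:40, 11:55-13:00, 16:00-18:00.
Those are the intersection windows.
Summing the common windows: 65 + 65 + 120 = 250 minutes.

250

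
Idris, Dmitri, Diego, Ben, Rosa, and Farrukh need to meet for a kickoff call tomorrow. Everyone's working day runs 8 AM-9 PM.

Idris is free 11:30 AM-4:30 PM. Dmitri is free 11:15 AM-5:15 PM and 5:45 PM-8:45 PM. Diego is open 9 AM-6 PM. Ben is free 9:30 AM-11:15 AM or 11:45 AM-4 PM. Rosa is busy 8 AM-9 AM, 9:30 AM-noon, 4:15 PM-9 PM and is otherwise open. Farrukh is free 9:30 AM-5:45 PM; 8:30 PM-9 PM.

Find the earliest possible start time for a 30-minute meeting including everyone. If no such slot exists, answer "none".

12:00

Idris free: 11:30-16:30.
Dmitri free: 11:15-17:15, 17:45-20:45.
Diego free: 09:00-18:00.
Ben free: 09:30-11:15, 11:45-16:00.
Rosa free: 09:00-09:30, 12:00-16:15 (invert busy blocks within the working day).
Farrukh free: 09:30-17:45, 20:30-21:00.
Idris ∩ Dmitri: 11:30-16:30.
Idris ∩ Dmitri ∩ Diego: 11:30-16:30.
Idris ∩ Dmitri ∩ Diego ∩ Ben: 11:45-16:00.
Idris ∩ Dmitri ∩ Diego ∩ Ben ∩ Rosa: 12:00-16:00.
Idris ∩ Dmitri ∩ Diego ∩ Ben ∩ Rosa ∩ Farrukh: 12:00-16:00.
The first common window of at least 30 minutes is 12:00-16:00, so the earliest start is 12:00.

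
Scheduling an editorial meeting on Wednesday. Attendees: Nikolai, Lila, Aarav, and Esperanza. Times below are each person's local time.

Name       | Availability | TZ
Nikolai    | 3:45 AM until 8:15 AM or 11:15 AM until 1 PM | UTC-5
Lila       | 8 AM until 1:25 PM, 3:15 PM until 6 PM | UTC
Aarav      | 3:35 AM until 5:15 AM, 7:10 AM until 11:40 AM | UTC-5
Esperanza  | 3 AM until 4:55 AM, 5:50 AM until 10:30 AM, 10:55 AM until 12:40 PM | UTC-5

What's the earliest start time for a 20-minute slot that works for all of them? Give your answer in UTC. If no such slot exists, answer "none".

08:45

Nikolai in UTC: 08:45-13:15, 16:15-18:00 (add 5h to convert from UTC-5).
Lila in UTC: 08:00-13:25, 15:15-18:00.
Aarav in UTC: 08:35-10:15, 12:10-16:40 (add 5h to convert from UTC-5).
Esperanza in UTC: 08:00-09:55, 10:50-15:30, 15:55-17:40 (add 5h to convert from UTC-5).
Nikolai ∩ Lila: 08:45-13:15, 16:15-18:00.
Nikolai ∩ Lila ∩ Aarav: 08:45-10:15, 12:10-13:15, 16:15-16:40.
Nikolai ∩ Lila ∩ Aarav ∩ Esperanza: 08:45-09:55, 12:10-13:15, 16:15-16:40.
Those are the intersection windows.
The first common window of at least 20 minutes is 08:45-09:55, so the earliest start is 08:45.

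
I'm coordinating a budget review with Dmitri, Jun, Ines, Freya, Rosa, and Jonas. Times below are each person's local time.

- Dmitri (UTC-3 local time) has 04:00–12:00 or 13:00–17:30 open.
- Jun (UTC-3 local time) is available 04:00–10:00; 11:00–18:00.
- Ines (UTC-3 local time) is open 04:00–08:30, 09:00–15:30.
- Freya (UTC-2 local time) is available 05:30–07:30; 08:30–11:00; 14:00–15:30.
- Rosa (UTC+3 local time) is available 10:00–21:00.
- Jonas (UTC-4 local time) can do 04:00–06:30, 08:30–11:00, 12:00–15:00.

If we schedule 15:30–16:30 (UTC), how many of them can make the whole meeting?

3

Dmitri in UTC: 07:00-15:00, 16:00-20:30 (add 3h to convert from UTC-3).
Jun in UTC: 07:00-13:00, 14:00-21:00 (add 3h to convert from UTC-3).
Ines in UTC: 07:00-11:30, 12:00-18:30 (add 3h to convert from UTC-3).
Freya in UTC: 07:30-09:30, 10:30-13:00, 16:00-17:30 (add 2h to convert from UTC-2).
Rosa in UTC: 07:00-18:00 (subtract 3h to convert from UTC+3).
Jonas in UTC: 08:00-10:30, 12:30-15:00, 16:00-19:00 (add 4h to convert from UTC-4).
Jun, Ines, and Rosa can make the full 15:30-16:30 slot — that's 3.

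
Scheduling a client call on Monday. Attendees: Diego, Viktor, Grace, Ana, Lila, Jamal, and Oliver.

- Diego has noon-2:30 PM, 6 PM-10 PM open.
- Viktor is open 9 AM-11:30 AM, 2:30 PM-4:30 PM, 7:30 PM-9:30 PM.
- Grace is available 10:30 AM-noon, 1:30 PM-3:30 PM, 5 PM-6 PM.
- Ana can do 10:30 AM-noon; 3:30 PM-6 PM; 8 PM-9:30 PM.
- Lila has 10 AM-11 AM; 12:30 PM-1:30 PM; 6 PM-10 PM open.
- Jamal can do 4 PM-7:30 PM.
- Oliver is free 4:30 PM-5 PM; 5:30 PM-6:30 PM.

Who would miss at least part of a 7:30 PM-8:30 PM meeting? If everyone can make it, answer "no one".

Diego: free for 19:30-20:30. Viktor: free for 19:30-20:30. Grace: not fully free for 19:30-20:30. Ana: not fully free for 19:30-20:30. Lila: free for 19:30-20:30. Jamal: not fully free for 19:30-20:30. Oliver: not fully free for 19:30-20:30.

Ana, Grace, Jamal, Oliver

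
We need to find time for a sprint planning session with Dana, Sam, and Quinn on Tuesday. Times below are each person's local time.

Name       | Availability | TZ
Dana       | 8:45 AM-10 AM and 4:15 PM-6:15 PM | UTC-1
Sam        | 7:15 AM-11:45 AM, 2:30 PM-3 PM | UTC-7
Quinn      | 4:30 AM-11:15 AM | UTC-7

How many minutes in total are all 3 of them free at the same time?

60

Dana in UTC: 09:45-11:00, 17:15-19:15 (add 1h to convert from UTC-1).
Sam in UTC: 14:15-18:45, 21:30-22:00 (add 7h to convert from UTC-7).
Quinn in UTC: 11:30-18:15 (add 7h to convert from UTC-7).
Dana ∩ Sam: 17:15-18:45.
Dana ∩ Sam ∩ Quinn: 17:15-18:15.
So the common availability across everyone is 17:15-18:15.
That's a single block of 60 minutes.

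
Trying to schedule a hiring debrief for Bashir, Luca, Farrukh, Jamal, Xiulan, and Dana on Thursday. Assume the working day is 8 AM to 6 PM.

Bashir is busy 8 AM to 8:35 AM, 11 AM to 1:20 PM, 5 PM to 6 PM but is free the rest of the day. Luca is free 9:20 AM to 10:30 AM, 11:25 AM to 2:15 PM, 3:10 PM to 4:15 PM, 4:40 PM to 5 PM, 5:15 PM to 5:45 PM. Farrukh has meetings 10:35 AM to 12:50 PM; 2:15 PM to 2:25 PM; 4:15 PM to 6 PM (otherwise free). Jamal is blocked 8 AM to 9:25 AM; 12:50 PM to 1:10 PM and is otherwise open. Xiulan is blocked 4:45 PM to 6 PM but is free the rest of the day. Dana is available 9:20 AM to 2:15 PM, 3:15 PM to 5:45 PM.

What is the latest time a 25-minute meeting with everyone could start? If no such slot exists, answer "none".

15:50

Bashir free: 08:35-11:00, 13:20-17:00 (invert busy blocks within the working day).
Luca free: 09:20-10:30, 11:25-14:15, 15:10-16:15, 16:40-17:00, 17:15-17:45.
Farrukh free: 08:00-10:35, 12:50-14:15, 14:25-16:15 (invert busy blocks within the working day).
Jamal free: 09:25-12:50, 13:10-18:00 (invert busy blocks within the working day).
Xiulan free: 08:00-16:45 (invert busy blocks within the working day).
Dana free: 09:20-14:15, 15:15-17:45.
Bashir ∩ Luca: 09:20-10:30, 13:20-14:15, 15:10-16:15, 16:40-17:00.
Bashir ∩ Luca ∩ Farrukh: 09:20-10:30, 13:20-14:15, 15:10-16:15.
Bashir ∩ Luca ∩ Farrukh ∩ Jamal: 09:25-10:30, 13:20-14:15, 15:10-16:15.
Bashir ∩ Luca ∩ Farrukh ∩ Jamal ∩ Xiulan: 09:25-10:30, 13:20-14:15, 15:10-16:15.
Bashir ∩ Luca ∩ Farrukh ∩ Jamal ∩ Xiulan ∩ Dana: 09:25-10:30, 13:20-14:15, 15:15-16:15.
Those are the intersection windows.
The last common window of at least 25 minutes is 15:15-16:15; a 25-minute meeting can start as late as 15:50 and still end by 16:15.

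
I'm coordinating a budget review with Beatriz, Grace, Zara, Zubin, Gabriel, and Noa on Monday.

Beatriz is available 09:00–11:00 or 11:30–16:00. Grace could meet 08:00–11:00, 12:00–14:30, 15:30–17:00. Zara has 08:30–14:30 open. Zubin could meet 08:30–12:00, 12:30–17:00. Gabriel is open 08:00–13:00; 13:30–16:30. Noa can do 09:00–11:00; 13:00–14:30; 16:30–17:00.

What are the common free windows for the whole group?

09:00-11:00, 13:30-14:30

Beatriz ∩ Grace: 09:00-11:00, 12:00-14:30, 15:30-16:00.
Beatriz ∩ Grace ∩ Zara: 09:00-11:00, 12:00-14:30.
Beatriz ∩ Grace ∩ Zara ∩ Zubin: 09:00-11:00, 12:30-14:30.
Beatriz ∩ Grace ∩ Zara ∩ Zubin ∩ Gabriel: 09:00-11:00, 12:30-13:00, 13:30-14:30.
Beatriz ∩ Grace ∩ Zara ∩ Zubin ∩ Gabriel ∩ Noa: 09:00-11:00, 13:30-14:30.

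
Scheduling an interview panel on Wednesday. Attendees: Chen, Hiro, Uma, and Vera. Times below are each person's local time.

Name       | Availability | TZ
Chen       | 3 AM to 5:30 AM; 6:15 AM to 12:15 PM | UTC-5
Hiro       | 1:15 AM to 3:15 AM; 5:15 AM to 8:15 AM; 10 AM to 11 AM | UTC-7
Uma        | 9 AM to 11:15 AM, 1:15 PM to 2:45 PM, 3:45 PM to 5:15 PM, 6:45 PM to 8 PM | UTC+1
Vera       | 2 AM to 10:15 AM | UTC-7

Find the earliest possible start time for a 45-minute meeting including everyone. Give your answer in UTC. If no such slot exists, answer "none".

09:00

Chen in UTC: 08:00-10:30, 11:15-17:15 (add 5h to convert from UTC-5).
Hiro in UTC: 08:15-10:15, 12:15-15:15, 17:00-18:00 (add 7h to convert from UTC-7).
Uma in UTC: 08:00-10:15, 12:15-13:45, 14:45-16:15, 17:45-19:00 (subtract 1h to convert from UTC+1).
Vera in UTC: 09:00-17:15 (add 7h to convert from UTC-7).
Chen ∩ Hiro: 08:15-10:15, 12:15-15:15, 17:00-17:15.
Chen ∩ Hiro ∩ Uma: 08:15-10:15, 12:15-13:45, 14:45-15:15.
Chen ∩ Hiro ∩ Uma ∩ Vera: 09:00-10:15, 12:15-13:45, 14:45-15:15.
Those are the intersection windows.
The first common window of at least 45 minutes is 09:00-10:15, so the earliest start is 09:00.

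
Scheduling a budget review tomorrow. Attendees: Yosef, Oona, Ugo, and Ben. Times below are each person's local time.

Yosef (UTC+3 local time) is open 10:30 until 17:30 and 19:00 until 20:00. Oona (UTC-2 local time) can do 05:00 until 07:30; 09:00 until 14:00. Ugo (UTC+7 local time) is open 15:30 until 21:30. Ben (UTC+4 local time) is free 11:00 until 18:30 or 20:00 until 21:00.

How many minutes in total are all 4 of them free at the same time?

Yosef in UTC: 07:30-14:30, 16:00-17:00 (subtract 3h to convert from UTC+3).
Oona in UTC: 07:00-09:30, 11:00-16:00 (add 2h to convert from UTC-2).
Ugo in UTC: 08:30-14:30 (subtract 7h to convert from UTC+7).
Ben in UTC: 07:00-14:30, 16:00-17:00 (subtract 4h to convert from UTC+4).
Yosef ∩ Oona: 07:30-09:30, 11:00-14:30.
Yosef ∩ Oona ∩ Ugo: 08:30-09:30, 11:00-14:30.
Yosef ∩ Oona ∩ Ugo ∩ Ben: 08:30-09:30, 11:00-14:30.
Summing the common windows: 60 + 210 = 270 minutes.

270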